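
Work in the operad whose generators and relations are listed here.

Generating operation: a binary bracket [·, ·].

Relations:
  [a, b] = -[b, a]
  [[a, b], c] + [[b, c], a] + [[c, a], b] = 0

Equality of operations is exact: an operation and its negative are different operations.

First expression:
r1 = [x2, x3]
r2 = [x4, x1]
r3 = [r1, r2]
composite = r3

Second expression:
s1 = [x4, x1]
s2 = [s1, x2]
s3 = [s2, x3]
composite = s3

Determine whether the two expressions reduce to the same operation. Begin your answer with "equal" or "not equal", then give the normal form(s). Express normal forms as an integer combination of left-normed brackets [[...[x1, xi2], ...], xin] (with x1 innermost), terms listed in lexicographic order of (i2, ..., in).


not equal; first: [[[x1, x4], x2], x3] - [[[x1, x4], x3], x2]; second: -[[[x1, x4], x2], x3]


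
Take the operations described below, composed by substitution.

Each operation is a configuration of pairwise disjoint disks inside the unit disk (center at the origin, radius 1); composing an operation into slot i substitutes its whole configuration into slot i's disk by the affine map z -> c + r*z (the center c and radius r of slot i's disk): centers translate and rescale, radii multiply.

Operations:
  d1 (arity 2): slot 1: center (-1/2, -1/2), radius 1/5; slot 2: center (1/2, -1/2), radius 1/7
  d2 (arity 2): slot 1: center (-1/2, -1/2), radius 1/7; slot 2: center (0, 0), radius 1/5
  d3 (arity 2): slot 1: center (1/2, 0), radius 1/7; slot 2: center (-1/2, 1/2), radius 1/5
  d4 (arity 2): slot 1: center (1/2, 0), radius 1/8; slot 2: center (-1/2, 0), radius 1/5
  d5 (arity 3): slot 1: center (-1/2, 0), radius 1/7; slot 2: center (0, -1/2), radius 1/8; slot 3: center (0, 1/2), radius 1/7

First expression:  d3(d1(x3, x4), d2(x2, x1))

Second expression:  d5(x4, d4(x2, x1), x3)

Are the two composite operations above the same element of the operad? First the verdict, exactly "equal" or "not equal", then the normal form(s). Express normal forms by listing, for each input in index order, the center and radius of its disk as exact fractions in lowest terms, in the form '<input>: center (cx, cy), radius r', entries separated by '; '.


not equal — first x1: center (-1/2, 1/2), radius 1/25; x2: center (-3/5, 2/5), radius 1/35; x3: center (3/7, -1/14), radius 1/35; x4: center (4/7, -1/14), radius 1/49, second x1: center (-1/16, -1/2), radius 1/40; x2: center (1/16, -1/2), radius 1/64; x3: center (0, 1/2), radius 1/7; x4: center (-1/2, 0), radius 1/7

The first expression reduces to x1: center (-1/2, 1/2), radius 1/25; x2: center (-3/5, 2/5), radius 1/35; x3: center (3/7, -1/14), radius 1/35; x4: center (4/7, -1/14), radius 1/49
The second expression reduces to x1: center (-1/16, -1/2), radius 1/40; x2: center (1/16, -1/2), radius 1/64; x3: center (0, 1/2), radius 1/7; x4: center (-1/2, 0), radius 1/7
They disagree, so not equal.


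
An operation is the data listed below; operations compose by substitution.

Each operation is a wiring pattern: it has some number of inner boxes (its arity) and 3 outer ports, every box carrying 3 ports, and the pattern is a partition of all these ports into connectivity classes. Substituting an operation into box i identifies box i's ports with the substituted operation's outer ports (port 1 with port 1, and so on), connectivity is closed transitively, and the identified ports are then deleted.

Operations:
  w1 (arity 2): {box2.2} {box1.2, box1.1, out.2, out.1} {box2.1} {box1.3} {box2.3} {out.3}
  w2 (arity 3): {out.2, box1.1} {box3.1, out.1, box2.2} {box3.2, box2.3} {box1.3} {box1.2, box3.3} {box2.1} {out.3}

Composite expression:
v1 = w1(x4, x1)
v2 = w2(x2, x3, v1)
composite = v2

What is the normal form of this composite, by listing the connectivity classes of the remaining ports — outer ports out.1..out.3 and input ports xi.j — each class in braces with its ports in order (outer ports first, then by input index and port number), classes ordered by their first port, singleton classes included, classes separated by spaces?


After gluing at w2, chains via deleted ports link the x-ports.
w1 over (x4, x1) gives {out.1, out.2, x4.1, x4.2} {out.3} {x1.1} {x1.2} {x1.3} {x4.3}, out.j being that stage's outer ports
w2 over (x2, x3, x4, x1) gives {out.1, x3.2, x3.3, x4.1, x4.2} {out.2, x2.1} {out.3} {x1.1} {x1.2} {x1.3} {x2.2} {x2.3} {x3.1} {x4.3}, out.j being that stage's outer ports

{out.1, x3.2, x3.3, x4.1, x4.2} {out.2, x2.1} {out.3} {x1.1} {x1.2} {x1.3} {x2.2} {x2.3} {x3.1} {x4.3}


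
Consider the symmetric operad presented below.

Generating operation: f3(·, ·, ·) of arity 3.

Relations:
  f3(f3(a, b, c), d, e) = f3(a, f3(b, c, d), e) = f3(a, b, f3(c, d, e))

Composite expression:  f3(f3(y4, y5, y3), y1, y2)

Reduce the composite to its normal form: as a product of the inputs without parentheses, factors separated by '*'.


y4 * y5 * y3 * y1 * y2

All parenthesizations of f3 agree; list the y-inputs left to right.
f3(y4, y5, y3) flattens to y4 * y5 * y3
f3(f3(y4, y5, y3), y1, y2) flattens to y4 * y5 * y3 * y1 * y2


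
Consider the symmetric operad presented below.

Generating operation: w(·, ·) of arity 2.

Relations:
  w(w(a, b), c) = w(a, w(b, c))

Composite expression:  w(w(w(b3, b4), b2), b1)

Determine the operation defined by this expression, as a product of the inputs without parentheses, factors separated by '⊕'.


b3 ⊕ b4 ⊕ b2 ⊕ b1

All parenthesizations of w agree; list the b-inputs left to right.
w(b3, b4) linearizes to b3 ⊕ b4
w(w(b3, b4), b2) linearizes to b3 ⊕ b4 ⊕ b2
w(w(w(b3, b4), b2), b1) linearizes to b3 ⊕ b4 ⊕ b2 ⊕ b1


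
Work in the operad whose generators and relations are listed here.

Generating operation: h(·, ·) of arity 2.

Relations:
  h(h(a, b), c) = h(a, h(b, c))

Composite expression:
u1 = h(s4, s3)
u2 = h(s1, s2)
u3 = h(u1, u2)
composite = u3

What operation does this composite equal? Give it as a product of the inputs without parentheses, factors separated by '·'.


s4 · s3 · s1 · s2

Key point: h is associative — brackets drop, the s-order remains.
h(s4, s3) linearizes to s4 · s3
h(s1, s2) linearizes to s1 · s2
h(h(s4, s3), h(s1, s2)) linearizes to s4 · s3 · s1 · s2


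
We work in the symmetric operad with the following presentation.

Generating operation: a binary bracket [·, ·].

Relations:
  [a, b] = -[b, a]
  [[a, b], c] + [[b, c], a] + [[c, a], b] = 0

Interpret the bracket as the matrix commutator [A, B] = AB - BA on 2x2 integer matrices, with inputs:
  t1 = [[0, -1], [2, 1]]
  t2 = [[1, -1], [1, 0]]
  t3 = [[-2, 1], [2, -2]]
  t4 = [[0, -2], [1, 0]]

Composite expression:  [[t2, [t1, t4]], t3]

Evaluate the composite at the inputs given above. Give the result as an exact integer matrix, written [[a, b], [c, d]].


[[11, -6], [12, -11]]

[t1, t4] = [[3, 2], [1, -3]]
[t2, [t1, t4]] = [[-3, 8], [5, 3]]
[[t2, [t1, t4]], t3] = [[11, -6], [12, -11]]


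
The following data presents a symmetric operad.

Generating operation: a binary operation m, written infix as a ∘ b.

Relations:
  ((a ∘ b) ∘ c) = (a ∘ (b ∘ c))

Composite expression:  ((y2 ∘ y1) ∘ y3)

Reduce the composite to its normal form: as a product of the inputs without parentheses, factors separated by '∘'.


Associativity of m dissolves the nesting; only the y-input order survives.
(y2 ∘ y1) collapses to y2 ∘ y1
((y2 ∘ y1) ∘ y3) collapses to y2 ∘ y1 ∘ y3

y2 ∘ y1 ∘ y3


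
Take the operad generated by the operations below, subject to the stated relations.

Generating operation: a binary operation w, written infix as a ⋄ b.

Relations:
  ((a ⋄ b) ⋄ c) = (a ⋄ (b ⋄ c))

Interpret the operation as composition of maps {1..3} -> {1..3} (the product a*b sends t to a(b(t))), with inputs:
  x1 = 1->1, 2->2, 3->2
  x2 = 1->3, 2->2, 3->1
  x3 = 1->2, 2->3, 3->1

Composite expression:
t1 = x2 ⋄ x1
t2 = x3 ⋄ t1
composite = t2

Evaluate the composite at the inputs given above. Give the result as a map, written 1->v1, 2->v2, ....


(x2 ⋄ x1) = 1->3, 2->2, 3->2
(x3 ⋄ (x2 ⋄ x1)) = 1->1, 2->3, 3->3

1->1, 2->3, 3->3


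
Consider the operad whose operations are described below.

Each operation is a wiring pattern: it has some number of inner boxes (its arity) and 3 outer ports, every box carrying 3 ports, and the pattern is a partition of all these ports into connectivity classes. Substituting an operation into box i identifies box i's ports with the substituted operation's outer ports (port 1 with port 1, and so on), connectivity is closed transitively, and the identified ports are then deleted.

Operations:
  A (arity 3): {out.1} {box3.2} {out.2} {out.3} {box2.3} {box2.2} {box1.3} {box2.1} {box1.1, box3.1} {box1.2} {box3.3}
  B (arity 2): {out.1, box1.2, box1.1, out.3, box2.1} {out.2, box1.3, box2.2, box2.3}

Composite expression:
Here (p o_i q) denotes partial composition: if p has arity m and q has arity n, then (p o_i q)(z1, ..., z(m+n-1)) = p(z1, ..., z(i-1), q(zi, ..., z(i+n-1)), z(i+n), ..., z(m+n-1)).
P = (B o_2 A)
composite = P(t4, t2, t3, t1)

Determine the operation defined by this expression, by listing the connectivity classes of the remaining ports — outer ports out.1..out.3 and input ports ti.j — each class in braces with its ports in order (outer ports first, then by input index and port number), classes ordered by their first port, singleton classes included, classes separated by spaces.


{out.1, out.3, t4.1, t4.2} {out.2, t4.3} {t1.1, t2.1} {t1.2} {t1.3} {t2.2} {t2.3} {t3.1} {t3.2} {t3.3}

After gluing at B, chains via deleted ports link the t-ports.
stage A: inputs (t2, t3, t1), connectivity {out.1} {out.2} {out.3} {t1.1, t2.1} {t1.2} {t1.3} {t2.2} {t2.3} {t3.1} {t3.2} {t3.3}, out.j its boundary
stage B: inputs (t4, t2, t3, t1), connectivity {out.1, out.3, t4.1, t4.2} {out.2, t4.3} {t1.1, t2.1} {t1.2} {t1.3} {t2.2} {t2.3} {t3.1} {t3.2} {t3.3}, out.j its boundary


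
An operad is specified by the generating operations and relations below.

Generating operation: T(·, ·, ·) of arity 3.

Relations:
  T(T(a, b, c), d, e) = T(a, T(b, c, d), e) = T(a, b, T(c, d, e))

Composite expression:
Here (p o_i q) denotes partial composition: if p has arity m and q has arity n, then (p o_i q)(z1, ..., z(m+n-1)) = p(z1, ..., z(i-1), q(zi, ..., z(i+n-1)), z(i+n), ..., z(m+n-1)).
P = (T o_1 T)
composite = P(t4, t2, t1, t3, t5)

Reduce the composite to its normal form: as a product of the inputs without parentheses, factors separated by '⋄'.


t4 ⋄ t2 ⋄ t1 ⋄ t3 ⋄ t5

Under associativity of T, the answer is the t's in reading order.
T(t4, t2, t1) collapses to t4 ⋄ t2 ⋄ t1
T(T(t4, t2, t1), t3, t5) collapses to t4 ⋄ t2 ⋄ t1 ⋄ t3 ⋄ t5


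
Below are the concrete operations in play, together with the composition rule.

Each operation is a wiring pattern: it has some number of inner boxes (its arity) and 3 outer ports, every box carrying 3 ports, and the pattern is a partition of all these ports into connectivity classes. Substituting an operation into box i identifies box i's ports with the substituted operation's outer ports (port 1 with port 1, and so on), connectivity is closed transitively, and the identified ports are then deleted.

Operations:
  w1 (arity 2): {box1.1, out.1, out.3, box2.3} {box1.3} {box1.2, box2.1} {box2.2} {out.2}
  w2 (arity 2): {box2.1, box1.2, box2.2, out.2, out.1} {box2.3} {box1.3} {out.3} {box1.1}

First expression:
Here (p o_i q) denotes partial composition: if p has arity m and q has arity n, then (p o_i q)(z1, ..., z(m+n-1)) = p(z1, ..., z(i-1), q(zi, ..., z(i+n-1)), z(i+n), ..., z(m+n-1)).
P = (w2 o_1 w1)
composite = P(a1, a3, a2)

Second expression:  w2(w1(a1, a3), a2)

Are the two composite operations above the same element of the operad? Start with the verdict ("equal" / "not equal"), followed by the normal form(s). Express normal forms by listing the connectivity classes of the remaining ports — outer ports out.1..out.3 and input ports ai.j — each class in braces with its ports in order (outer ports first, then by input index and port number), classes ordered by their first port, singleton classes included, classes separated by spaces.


equal — both sides give {out.1, out.2, a2.1, a2.2} {out.3} {a1.1, a3.3} {a1.2, a3.1} {a1.3} {a2.3} {a3.2}

The first expression reduces to {out.1, out.2, a2.1, a2.2} {out.3} {a1.1, a3.3} {a1.2, a3.1} {a1.3} {a2.3} {a3.2}
The second expression reduces to {out.1, out.2, a2.1, a2.2} {out.3} {a1.1, a3.3} {a1.2, a3.1} {a1.3} {a2.3} {a3.2}
The forms coincide; equal.


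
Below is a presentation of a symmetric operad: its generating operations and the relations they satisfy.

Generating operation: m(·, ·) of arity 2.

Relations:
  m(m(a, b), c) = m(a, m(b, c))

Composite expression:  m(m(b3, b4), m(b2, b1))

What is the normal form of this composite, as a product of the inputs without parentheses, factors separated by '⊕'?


b3 ⊕ b4 ⊕ b2 ⊕ b1

Associativity of m dissolves the nesting; only the b-input order survives.
m(b3, b4) reduces to b3 ⊕ b4
m(b2, b1) reduces to b2 ⊕ b1
m(m(b3, b4), m(b2, b1)) reduces to b3 ⊕ b4 ⊕ b2 ⊕ b1


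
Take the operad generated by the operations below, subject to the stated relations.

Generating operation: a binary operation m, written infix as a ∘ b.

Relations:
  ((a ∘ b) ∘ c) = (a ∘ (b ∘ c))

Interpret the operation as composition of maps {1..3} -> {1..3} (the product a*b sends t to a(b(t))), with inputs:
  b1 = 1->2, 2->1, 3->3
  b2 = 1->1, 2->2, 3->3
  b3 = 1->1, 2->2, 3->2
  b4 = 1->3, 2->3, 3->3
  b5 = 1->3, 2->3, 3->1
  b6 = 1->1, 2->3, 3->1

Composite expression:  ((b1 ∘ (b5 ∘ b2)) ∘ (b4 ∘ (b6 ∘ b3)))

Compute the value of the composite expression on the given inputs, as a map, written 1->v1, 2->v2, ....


(b5 ∘ b2) = 1->3, 2->3, 3->1
(b1 ∘ (b5 ∘ b2)) = 1->3, 2->3, 3->2
(b6 ∘ b3) = 1->1, 2->3, 3->3
(b4 ∘ (b6 ∘ b3)) = 1->3, 2->3, 3->3
((b1 ∘ (b5 ∘ b2)) ∘ (b4 ∘ (b6 ∘ b3))) = 1->2, 2->2, 3->2

1->2, 2->2, 3->2


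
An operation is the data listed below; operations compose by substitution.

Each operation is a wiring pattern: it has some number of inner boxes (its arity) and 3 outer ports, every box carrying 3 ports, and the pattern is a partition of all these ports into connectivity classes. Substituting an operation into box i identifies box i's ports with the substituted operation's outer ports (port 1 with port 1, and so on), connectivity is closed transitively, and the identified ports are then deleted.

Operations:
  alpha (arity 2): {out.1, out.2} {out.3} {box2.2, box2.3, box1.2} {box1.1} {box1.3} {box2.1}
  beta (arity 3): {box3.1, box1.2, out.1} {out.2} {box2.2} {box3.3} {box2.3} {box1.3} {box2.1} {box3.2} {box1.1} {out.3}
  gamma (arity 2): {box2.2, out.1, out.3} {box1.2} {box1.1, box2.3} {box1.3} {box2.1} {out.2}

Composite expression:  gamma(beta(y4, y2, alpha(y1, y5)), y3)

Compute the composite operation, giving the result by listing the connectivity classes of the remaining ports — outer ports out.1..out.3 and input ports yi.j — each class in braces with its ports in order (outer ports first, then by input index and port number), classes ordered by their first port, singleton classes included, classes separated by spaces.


{out.1, out.3, y3.2} {out.2} {y1.1} {y1.2, y5.2, y5.3} {y1.3} {y2.1} {y2.2} {y2.3} {y3.1} {y3.3, y4.2} {y4.1} {y4.3} {y5.1}


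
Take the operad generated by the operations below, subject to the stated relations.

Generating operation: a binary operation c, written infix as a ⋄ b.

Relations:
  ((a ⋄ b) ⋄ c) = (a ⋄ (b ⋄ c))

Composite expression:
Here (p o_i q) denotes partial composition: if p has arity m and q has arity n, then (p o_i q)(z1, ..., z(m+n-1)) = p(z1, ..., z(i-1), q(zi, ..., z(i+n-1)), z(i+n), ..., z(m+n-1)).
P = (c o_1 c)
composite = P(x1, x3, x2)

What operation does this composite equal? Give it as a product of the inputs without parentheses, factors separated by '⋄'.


Every regrouping of c is equal, so read the x-inputs in written order.
(x1 ⋄ x3) unparenthesizes to x1 ⋄ x3
((x1 ⋄ x3) ⋄ x2) unparenthesizes to x1 ⋄ x3 ⋄ x2

x1 ⋄ x3 ⋄ x2


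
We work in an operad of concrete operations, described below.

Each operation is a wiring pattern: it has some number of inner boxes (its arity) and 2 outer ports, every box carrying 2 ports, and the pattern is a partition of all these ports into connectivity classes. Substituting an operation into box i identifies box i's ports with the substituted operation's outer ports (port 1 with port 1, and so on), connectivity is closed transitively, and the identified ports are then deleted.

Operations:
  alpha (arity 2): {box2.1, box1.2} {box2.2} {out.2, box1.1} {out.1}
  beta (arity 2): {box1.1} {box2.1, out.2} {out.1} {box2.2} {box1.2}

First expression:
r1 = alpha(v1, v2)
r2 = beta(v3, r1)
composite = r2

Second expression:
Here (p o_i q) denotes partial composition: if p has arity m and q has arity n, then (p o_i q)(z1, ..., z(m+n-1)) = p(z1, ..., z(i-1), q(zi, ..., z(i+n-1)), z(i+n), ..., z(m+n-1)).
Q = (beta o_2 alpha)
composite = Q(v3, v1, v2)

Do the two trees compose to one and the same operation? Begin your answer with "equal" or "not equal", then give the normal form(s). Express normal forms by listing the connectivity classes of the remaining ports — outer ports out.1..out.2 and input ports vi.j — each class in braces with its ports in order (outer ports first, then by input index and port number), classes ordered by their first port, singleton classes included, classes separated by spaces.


equal; both compose to {out.1} {out.2} {v1.1} {v1.2, v2.1} {v2.2} {v3.1} {v3.2}

Reducing the first expression gives {out.1} {out.2} {v1.1} {v1.2, v2.1} {v2.2} {v3.1} {v3.2}
Reducing the second expression gives {out.1} {out.2} {v1.1} {v1.2, v2.1} {v2.2} {v3.1} {v3.2}
One common form — equal.


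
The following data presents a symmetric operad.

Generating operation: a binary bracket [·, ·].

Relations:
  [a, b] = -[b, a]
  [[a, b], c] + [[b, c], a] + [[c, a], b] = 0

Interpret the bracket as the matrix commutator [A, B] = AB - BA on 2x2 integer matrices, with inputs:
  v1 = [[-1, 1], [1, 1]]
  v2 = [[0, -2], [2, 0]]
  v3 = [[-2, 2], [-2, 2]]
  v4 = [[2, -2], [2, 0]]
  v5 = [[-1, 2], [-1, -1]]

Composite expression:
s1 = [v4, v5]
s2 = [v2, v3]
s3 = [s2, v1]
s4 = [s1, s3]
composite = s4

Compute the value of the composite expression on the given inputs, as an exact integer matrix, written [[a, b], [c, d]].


[[96, 64], [64, -96]]

[v4, v5] = [[-2, 4], [2, 2]]
[v2, v3] = [[0, -8], [-8, 0]]
[[v2, v3], v1] = [[0, -16], [16, 0]]
[[v4, v5], [[v2, v3], v1]] = [[96, 64], [64, -96]]


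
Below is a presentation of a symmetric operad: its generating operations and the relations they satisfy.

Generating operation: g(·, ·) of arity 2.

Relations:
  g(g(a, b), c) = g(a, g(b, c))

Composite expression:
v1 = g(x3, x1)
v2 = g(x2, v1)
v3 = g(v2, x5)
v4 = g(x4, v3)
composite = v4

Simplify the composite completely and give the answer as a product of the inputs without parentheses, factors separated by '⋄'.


x4 ⋄ x2 ⋄ x3 ⋄ x1 ⋄ x5

The g-tree's shape is irrelevant; the x-reading-order decides.
g(x3, x1) flattens to x3 ⋄ x1
g(x2, g(x3, x1)) flattens to x2 ⋄ x3 ⋄ x1
g(g(x2, g(x3, x1)), x5) flattens to x2 ⋄ x3 ⋄ x1 ⋄ x5
g(x4, g(g(x2, g(x3, x1)), x5)) flattens to x4 ⋄ x2 ⋄ x3 ⋄ x1 ⋄ x5


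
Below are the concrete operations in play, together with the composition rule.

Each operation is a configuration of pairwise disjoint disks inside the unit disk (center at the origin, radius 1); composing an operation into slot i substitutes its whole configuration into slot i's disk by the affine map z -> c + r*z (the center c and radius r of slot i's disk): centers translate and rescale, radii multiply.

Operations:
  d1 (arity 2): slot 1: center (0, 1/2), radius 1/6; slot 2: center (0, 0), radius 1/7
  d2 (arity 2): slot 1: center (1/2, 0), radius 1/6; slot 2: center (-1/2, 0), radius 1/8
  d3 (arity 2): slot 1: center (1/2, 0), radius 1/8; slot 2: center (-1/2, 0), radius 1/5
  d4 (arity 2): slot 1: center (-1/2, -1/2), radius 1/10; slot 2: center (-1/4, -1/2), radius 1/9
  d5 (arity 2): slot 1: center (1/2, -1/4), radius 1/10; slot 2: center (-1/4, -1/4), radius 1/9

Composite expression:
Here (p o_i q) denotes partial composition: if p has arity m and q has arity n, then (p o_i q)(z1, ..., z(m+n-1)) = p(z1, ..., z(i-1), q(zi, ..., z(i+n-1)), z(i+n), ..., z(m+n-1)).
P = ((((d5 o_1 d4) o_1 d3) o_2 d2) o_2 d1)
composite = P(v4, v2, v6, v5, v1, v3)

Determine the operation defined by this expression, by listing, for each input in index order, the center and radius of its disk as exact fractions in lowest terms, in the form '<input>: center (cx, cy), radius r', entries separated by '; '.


v1: center (19/40, -3/10), radius 1/90; v2: center (223/500, -1799/6000), radius 1/18000; v3: center (-1/4, -1/4), radius 1/9; v4: center (91/200, -3/10), radius 1/800; v5: center (111/250, -3/10), radius 1/4000; v6: center (223/500, -3/10), radius 1/21000

Each v-disk chains the slot maps above it in d5; radii multiply.
input v4: composing its 3 substitution steps yields center (91/200, -3/10), radius 1/800
input v2: composing its 5 substitution steps yields center (223/500, -1799/6000), radius 1/18000
input v6: composing its 5 substitution steps yields center (223/500, -3/10), radius 1/21000
input v5: composing its 4 substitution steps yields center (111/250, -3/10), radius 1/4000
input v1: composing its 2 substitution steps yields center (19/40, -3/10), radius 1/90
input v3: composing its 1 substitution step yields center (-1/4, -1/4), radius 1/9


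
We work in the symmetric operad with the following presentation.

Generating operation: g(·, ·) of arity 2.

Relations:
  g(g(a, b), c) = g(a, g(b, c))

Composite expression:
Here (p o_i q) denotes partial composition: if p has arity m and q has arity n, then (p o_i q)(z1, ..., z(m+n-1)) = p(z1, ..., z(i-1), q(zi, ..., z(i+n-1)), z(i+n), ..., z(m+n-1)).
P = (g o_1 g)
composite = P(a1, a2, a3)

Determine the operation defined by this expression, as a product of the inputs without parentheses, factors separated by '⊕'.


a1 ⊕ a2 ⊕ a3


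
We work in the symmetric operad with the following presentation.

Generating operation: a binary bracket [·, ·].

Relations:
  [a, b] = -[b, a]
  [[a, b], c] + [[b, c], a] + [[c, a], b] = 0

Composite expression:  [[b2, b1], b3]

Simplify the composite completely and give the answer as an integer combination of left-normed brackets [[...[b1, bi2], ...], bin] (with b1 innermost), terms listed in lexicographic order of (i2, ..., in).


-[[b1, b2], b3]

Expand each bracket as ab - ba; the b1-initial words give the coefficients.
Composite bracket: [[b2, b1], b3]
Expanding via [a, b] = ab - ba: 4 signed words (2^2 = 4).
Keep just the words that open with b1:
  word b1b2b3 has sign -1, contributing -[[b1, b2], b3]


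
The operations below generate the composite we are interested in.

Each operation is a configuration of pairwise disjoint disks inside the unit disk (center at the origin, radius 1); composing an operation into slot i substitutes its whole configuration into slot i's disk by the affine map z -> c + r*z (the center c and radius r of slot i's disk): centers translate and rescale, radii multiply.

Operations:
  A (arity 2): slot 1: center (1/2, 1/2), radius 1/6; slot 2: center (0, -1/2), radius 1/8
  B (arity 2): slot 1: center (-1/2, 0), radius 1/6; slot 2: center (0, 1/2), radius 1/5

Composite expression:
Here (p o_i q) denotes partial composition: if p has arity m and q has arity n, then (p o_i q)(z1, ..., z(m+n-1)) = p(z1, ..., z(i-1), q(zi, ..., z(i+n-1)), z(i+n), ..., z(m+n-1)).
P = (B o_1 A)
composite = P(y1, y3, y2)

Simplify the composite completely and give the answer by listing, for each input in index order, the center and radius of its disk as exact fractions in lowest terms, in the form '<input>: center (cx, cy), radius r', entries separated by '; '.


y1: center (-5/12, 1/12), radius 1/36; y2: center (0, 1/2), radius 1/5; y3: center (-1/2, -1/12), radius 1/48

Follow each y-input down from B: c' goes to c + r*c', radius to r*r'.
input y1: applying the 2 nested substitutions gives center (-5/12, 1/12), radius 1/36
input y3: applying the 2 nested substitutions gives center (-1/2, -1/12), radius 1/48
input y2: applying the 1 nested substitution gives center (0, 1/2), radius 1/5


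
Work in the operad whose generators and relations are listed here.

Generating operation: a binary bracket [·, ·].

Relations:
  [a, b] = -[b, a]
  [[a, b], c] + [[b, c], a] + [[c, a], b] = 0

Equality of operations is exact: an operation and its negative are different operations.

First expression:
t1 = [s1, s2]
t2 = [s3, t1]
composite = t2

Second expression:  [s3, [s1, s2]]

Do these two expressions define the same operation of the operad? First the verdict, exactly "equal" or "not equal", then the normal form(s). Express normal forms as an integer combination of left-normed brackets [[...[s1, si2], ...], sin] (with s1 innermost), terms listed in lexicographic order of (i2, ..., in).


equal — both sides give -[[s1, s2], s3]

In normal form, the first expression is -[[s1, s2], s3]
In normal form, the second expression is -[[s1, s2], s3]
One common form — equal.


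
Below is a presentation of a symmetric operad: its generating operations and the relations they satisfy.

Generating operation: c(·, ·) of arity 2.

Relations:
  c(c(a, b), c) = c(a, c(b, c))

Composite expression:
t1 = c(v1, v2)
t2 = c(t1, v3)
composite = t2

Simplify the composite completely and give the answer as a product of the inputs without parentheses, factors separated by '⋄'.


v1 ⋄ v2 ⋄ v3

Associativity of c dissolves the nesting; only the v-input order survives.
c(v1, v2) unparenthesizes to v1 ⋄ v2
c(c(v1, v2), v3) unparenthesizes to v1 ⋄ v2 ⋄ v3


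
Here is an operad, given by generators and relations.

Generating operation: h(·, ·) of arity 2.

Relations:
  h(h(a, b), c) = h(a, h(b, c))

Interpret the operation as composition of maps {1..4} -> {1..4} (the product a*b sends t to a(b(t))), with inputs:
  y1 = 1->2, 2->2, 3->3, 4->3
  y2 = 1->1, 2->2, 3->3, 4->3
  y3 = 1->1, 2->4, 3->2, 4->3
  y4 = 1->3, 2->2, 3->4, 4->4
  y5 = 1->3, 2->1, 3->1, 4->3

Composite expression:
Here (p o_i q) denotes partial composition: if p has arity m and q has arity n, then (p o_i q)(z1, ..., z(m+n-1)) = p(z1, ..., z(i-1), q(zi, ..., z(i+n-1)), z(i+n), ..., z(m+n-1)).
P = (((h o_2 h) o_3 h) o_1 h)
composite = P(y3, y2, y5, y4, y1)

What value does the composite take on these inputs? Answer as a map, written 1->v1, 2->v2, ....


h(y3, y2) = 1->1, 2->4, 3->2, 4->2
h(y4, y1) = 1->2, 2->2, 3->4, 4->4
h(y5, h(y4, y1)) = 1->1, 2->1, 3->3, 4->3
h(h(y3, y2), h(y5, h(y4, y1))) = 1->1, 2->1, 3->2, 4->2

1->1, 2->1, 3->2, 4->2


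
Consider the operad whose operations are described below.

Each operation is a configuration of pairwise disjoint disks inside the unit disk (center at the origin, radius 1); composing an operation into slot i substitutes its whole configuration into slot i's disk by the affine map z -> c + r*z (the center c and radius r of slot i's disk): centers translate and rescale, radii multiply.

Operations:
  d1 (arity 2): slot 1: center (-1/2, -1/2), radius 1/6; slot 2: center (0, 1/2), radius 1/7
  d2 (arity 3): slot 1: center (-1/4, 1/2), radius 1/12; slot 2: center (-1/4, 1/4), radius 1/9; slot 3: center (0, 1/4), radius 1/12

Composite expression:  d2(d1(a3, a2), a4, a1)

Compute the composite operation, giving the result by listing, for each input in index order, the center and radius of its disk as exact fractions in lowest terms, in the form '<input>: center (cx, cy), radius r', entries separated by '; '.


a1: center (0, 1/4), radius 1/12; a2: center (-1/4, 13/24), radius 1/84; a3: center (-7/24, 11/24), radius 1/72; a4: center (-1/4, 1/4), radius 1/9


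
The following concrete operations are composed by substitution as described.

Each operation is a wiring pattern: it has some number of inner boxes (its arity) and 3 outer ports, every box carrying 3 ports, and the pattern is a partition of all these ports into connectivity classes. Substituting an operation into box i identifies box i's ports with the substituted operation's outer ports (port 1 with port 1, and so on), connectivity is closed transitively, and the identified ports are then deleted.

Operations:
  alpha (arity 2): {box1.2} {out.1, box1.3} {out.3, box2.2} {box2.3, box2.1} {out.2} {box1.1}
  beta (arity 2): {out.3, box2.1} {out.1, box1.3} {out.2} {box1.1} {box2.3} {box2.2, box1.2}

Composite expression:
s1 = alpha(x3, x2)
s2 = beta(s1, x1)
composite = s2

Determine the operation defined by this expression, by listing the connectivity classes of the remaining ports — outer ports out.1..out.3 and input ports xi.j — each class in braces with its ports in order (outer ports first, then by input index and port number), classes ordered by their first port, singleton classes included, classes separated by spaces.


Two ports join when wires chain via beta-identified ports.
after alpha, the pattern on (x3, x2) reads {out.1, x3.3} {out.2} {out.3, x2.2} {x2.1, x2.3} {x3.1} {x3.2} (out.j = its outer ports)
after beta, the pattern on (x3, x2, x1) reads {out.1, x2.2} {out.2} {out.3, x1.1} {x1.2} {x1.3} {x2.1, x2.3} {x3.1} {x3.2} {x3.3} (out.j = its outer ports)

{out.1, x2.2} {out.2} {out.3, x1.1} {x1.2} {x1.3} {x2.1, x2.3} {x3.1} {x3.2} {x3.3}


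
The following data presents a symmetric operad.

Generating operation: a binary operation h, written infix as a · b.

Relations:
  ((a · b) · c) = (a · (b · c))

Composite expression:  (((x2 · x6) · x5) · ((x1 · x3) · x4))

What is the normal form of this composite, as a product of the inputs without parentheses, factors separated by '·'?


x2 · x6 · x5 · x1 · x3 · x4

Associativity of h dissolves the nesting; only the x-input order survives.
(x2 · x6) reduces to x2 · x6
((x2 · x6) · x5) reduces to x2 · x6 · x5
(x1 · x3) reduces to x1 · x3
((x1 · x3) · x4) reduces to x1 · x3 · x4
(((x2 · x6) · x5) · ((x1 · x3) · x4)) reduces to x2 · x6 · x5 · x1 · x3 · x4


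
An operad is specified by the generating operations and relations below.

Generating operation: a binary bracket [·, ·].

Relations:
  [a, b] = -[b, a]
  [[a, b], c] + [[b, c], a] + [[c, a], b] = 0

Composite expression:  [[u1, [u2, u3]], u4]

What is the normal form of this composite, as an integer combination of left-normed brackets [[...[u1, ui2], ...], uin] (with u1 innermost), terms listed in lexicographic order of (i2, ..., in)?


[[[u1, u2], u3], u4] - [[[u1, u3], u2], u4]

Skip Jacobi rewriting: expand, keep u1-initial words, read off terms.
Composite bracket: [[u1, [u2, u3]], u4]
The bracket unfolds into 8 signed words via [a, b] = ab - ba (2^3 = 8).
Words beginning with u1 determine it all:
  from u1u2u3u4, sign +1: term +[[[u1, u2], u3], u4]
  from u1u3u2u4, sign -1: term -[[[u1, u3], u2], u4]


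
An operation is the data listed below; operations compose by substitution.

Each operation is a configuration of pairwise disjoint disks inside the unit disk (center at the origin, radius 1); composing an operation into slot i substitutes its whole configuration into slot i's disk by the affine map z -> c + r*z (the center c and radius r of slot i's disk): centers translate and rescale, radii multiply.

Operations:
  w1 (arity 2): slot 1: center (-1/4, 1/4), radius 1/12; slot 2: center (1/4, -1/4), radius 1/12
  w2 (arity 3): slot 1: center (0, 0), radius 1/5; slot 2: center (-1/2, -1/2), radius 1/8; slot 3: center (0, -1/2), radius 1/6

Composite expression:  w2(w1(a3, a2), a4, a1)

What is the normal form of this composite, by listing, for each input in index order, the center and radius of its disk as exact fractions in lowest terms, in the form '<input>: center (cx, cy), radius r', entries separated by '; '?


a1: center (0, -1/2), radius 1/6; a2: center (1/20, -1/20), radius 1/60; a3: center (-1/20, 1/20), radius 1/60; a4: center (-1/2, -1/2), radius 1/8

Only the slot chain above each a matters under w2; compose those maps.
for a3, the 2-step affine chain lands on center (-1/20, 1/20), radius 1/60
for a2, the 2-step affine chain lands on center (1/20, -1/20), radius 1/60
for a4, the 1-step affine chain lands on center (-1/2, -1/2), radius 1/8
for a1, the 1-step affine chain lands on center (0, -1/2), radius 1/6


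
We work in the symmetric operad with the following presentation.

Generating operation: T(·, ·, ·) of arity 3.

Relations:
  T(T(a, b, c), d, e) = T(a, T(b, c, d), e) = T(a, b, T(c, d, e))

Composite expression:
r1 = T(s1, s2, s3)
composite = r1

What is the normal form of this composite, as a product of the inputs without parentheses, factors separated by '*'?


Under associativity of T, the answer is the s's in reading order.
T(s1, s2, s3) collapses to s1 * s2 * s3

s1 * s2 * s3


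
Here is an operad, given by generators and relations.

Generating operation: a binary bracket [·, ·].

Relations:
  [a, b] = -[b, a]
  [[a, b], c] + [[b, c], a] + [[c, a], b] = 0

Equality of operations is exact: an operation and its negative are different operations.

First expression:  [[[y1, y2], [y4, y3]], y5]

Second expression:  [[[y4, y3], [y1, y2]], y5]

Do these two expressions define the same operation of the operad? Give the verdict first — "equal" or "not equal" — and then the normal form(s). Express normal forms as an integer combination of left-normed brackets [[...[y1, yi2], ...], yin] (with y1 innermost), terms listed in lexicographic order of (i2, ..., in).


The first expression, normalized: -[[[[y1, y2], y3], y4], y5] + [[[[y1, y2], y4], y3], y5]
The second expression, normalized: [[[[y1, y2], y3], y4], y5] - [[[[y1, y2], y4], y3], y5]
No match — not equal.

not equal; first: -[[[[y1, y2], y3], y4], y5] + [[[[y1, y2], y4], y3], y5]; second: [[[[y1, y2], y3], y4], y5] - [[[[y1, y2], y4], y3], y5]


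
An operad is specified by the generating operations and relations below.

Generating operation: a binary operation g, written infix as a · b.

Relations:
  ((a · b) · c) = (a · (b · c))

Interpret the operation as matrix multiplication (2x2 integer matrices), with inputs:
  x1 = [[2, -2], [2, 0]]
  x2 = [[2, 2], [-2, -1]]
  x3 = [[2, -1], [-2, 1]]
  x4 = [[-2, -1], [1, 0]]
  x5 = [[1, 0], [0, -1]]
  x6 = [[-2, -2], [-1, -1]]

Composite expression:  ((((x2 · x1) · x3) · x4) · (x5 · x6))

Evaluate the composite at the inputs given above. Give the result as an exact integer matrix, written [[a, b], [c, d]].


[[96, 96], [-80, -80]]

(x2 · x1) = [[8, -4], [-6, 4]]
((x2 · x1) · x3) = [[24, -12], [-20, 10]]
(((x2 · x1) · x3) · x4) = [[-60, -24], [50, 20]]
(x5 · x6) = [[-2, -2], [1, 1]]
((((x2 · x1) · x3) · x4) · (x5 · x6)) = [[96, 96], [-80, -80]]


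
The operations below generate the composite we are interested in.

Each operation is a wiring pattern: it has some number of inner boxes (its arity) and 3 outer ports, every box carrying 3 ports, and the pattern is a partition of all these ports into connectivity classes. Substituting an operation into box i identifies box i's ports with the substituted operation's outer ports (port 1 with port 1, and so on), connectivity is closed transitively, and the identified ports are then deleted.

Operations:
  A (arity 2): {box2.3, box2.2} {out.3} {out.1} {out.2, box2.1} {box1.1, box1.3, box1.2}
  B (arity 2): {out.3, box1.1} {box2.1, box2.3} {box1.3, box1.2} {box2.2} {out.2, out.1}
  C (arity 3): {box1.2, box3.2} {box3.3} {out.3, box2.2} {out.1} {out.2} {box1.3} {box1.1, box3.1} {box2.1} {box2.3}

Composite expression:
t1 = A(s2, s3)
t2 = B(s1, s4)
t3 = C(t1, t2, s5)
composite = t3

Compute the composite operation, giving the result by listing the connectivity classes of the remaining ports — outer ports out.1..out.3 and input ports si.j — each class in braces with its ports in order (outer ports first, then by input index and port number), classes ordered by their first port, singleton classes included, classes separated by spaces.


{out.1} {out.2} {out.3} {s1.1} {s1.2, s1.3} {s2.1, s2.2, s2.3} {s3.1, s5.2} {s3.2, s3.3} {s4.1, s4.3} {s4.2} {s5.1} {s5.3}


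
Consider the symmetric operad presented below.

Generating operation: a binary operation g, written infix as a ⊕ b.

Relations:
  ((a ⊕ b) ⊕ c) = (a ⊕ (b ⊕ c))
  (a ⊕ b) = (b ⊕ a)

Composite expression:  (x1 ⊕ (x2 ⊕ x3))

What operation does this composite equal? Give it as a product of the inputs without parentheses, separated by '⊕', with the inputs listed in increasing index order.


x1 ⊕ x2 ⊕ x3

Shape and order are irrelevant to g; the x-input set decides.
(x2 ⊕ x3) flattens to x2 ⊕ x3
(x1 ⊕ (x2 ⊕ x3)) flattens to x1 ⊕ x2 ⊕ x3
putting the inputs in ascending order: x1 ⊕ x2 ⊕ x3


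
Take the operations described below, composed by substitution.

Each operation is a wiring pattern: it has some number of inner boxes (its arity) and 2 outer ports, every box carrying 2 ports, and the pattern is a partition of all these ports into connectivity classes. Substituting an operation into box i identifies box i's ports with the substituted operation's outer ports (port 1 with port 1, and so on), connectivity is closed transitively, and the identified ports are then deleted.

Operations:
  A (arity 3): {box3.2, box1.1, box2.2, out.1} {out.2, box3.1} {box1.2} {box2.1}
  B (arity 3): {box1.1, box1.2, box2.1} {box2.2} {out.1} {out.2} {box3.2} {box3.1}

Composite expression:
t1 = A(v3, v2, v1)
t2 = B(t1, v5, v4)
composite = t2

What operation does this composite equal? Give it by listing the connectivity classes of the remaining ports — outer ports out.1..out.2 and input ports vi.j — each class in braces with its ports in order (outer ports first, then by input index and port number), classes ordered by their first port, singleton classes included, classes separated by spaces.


{out.1} {out.2} {v1.1, v1.2, v2.2, v3.1, v5.1} {v2.1} {v3.2} {v4.1} {v4.2} {v5.2}

Two ports join when wires chain via B-identified ports.
A over (v3, v2, v1) gives {out.1, v1.2, v2.2, v3.1} {out.2, v1.1} {v2.1} {v3.2}, out.j being that stage's outer ports
B over (v3, v2, v1, v5, v4) gives {out.1} {out.2} {v1.1, v1.2, v2.2, v3.1, v5.1} {v2.1} {v3.2} {v4.1} {v4.2} {v5.2}, out.j being that stage's outer ports


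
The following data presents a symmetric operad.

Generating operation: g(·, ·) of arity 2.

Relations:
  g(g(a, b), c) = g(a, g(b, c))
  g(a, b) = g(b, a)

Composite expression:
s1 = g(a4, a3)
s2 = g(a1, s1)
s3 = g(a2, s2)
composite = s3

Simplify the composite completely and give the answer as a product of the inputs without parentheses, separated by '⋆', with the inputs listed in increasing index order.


a1 ⋆ a2 ⋆ a3 ⋆ a4

Both nesting and order wash out for g; what remains is which a's occur.
g(a4, a3) linearizes to a4 ⋆ a3
g(a1, g(a4, a3)) linearizes to a1 ⋆ a4 ⋆ a3
g(a2, g(a1, g(a4, a3))) linearizes to a2 ⋆ a1 ⋆ a4 ⋆ a3
reordering the factors by index: a1 ⋆ a2 ⋆ a3 ⋆ a4


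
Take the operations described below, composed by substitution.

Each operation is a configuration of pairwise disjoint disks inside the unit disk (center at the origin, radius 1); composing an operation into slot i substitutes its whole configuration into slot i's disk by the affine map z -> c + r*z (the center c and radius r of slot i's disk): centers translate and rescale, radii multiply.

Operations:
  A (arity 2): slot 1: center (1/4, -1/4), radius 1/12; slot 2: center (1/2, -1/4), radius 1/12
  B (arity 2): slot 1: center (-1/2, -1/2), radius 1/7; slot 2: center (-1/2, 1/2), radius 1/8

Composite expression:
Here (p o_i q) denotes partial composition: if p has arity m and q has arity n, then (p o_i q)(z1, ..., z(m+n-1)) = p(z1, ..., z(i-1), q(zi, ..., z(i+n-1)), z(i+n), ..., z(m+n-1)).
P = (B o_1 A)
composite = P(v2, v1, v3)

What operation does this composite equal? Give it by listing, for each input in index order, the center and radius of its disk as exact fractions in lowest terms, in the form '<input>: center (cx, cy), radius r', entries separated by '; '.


Each v-disk chains the slot maps above it in B; radii multiply.
for v2, the 2-step affine chain lands on center (-13/28, -15/28), radius 1/84
for v1, the 2-step affine chain lands on center (-3/7, -15/28), radius 1/84
for v3, the 1-step affine chain lands on center (-1/2, 1/2), radius 1/8

v1: center (-3/7, -15/28), radius 1/84; v2: center (-13/28, -15/28), radius 1/84; v3: center (-1/2, 1/2), radius 1/8
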